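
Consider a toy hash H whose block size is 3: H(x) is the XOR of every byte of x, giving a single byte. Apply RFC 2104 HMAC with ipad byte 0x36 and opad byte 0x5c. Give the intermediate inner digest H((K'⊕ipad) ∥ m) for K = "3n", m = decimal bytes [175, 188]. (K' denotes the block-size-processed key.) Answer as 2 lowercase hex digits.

78

Key "3n" = 33 6e is 2 bytes ≤ B = 3; zero-pad to 3 bytes: K' = 33 6e 00.
K' ⊕ ipad = 05 58 36.
Inner input = 05 58 36 ∥ af bc.
Inner hash: XOR 05⊕58⊕36⊕af⊕bc = 78.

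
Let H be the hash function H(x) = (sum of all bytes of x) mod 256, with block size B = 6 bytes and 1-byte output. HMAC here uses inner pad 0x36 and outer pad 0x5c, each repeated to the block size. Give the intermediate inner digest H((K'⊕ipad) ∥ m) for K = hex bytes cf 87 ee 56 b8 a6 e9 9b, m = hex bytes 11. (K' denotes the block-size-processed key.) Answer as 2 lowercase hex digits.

69

Key hex bytes cf 87 ee 56 b8 a6 e9 9b is 8 bytes > B = 6, so hash it first: H(key) = 7c, then zero-pad to 6 bytes: K' = 7c 00 00 00 00 00.
K' ⊕ ipad = 4a 36 36 36 36 36.
Inner input = 4a 36 36 36 36 36 ∥ 11.
Inner hash: sum = 74+54+54+54+54+54+17 = 361; mod 256 = 105 → 69.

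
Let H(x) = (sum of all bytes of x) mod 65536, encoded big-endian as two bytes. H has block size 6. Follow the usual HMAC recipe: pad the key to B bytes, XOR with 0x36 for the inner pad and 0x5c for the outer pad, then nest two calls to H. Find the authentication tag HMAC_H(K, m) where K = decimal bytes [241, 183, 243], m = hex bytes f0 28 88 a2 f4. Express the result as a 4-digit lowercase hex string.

Key decimal bytes [241, 183, 243] = f1 b7 f3 is 3 bytes ≤ B = 6; zero-pad to 6 bytes: K' = f1 b7 f3 00 00 00.
K' ⊕ ipad = c7 81 c5 36 36 36.  K' ⊕ opad = ad eb af 5c 5c 5c.
Inner input = (K'⊕ipad) ∥ m = c7 81 c5 36 36 36 ∥ f0 28 88 a2 f4.
Inner hash: sum = 199+129+197+54+54+54+240+40+136+162+244 = 1509 → 05 e5.
Outer input = (K'⊕opad) ∥ inner = ad eb af 5c 5c 5c ∥ 05 e5.
Outer hash (tag): sum = 173+235+175+92+92+92+5+229 = 1093 → 04 45.

0445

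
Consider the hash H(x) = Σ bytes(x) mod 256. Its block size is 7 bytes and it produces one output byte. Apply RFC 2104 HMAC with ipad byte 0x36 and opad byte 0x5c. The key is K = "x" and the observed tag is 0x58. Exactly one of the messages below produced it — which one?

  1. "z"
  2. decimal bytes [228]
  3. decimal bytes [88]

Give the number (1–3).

Key "x" = 78 is 1 byte ≤ B = 7; zero-pad to 7 bytes: K' = 78 00 00 00 00 00 00.
K' ⊕ ipad = 4e 36 36 36 36 36 36; K' ⊕ opad = 24 5c 5c 5c 5c 5c 5c.
m1: inner = H(4e 36 36 36 36 36 36 7a) = 0c; tag = H(24 5c 5c 5c 5c 5c 5c 0c) = 58 ← matches
m2: inner = H(4e 36 36 36 36 36 36 e4) = 76; tag = H(24 5c 5c 5c 5c 5c 5c 76) = c2
m3: inner = H(4e 36 36 36 36 36 36 58) = ea; tag = H(24 5c 5c 5c 5c 5c 5c ea) = 36

1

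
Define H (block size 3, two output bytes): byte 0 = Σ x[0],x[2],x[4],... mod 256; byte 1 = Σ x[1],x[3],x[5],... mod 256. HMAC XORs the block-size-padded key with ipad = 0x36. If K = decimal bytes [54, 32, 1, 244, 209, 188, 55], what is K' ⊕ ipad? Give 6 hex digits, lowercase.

Key decimal bytes [54, 32, 1, 244, 209, 188, 55] = 36 20 01 f4 d1 bc 37 is 7 bytes > B = 3, so hash it first: H(key) = 3f d0, then zero-pad to 3 bytes: K' = 3f d0 00.
XOR each byte with 0x36: 3f⊕36=09, d0⊕36=e6, 00⊕36=36.

09e636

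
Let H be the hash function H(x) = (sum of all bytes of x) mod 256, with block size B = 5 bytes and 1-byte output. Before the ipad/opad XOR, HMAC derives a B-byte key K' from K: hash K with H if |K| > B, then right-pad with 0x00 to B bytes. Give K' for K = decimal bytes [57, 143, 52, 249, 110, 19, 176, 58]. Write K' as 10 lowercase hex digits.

6000000000

|K| = 8 > B = 5, so first hash the key.
H(K): sum = 57+143+52+249+110+19+176+58 = 864; mod 256 = 96 → 60.
Zero-pad H(K) = 60 to 5 bytes: K' = 60 00 00 00 00.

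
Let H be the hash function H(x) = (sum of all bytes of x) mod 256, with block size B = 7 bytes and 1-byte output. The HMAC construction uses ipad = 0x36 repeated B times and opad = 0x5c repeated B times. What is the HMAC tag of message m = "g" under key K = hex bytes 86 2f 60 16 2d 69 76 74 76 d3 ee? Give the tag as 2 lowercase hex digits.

Key hex bytes 86 2f 60 16 2d 69 76 74 76 d3 ee is 11 bytes > B = 7, so hash it first: H(key) = e2, then zero-pad to 7 bytes: K' = e2 00 00 00 00 00 00.
K' ⊕ ipad = d4 36 36 36 36 36 36.  K' ⊕ opad = be 5c 5c 5c 5c 5c 5c.
Inner input = (K'⊕ipad) ∥ m = d4 36 36 36 36 36 36 ∥ 67.
Inner hash: sum = 212+54+54+54+54+54+54+103 = 639; mod 256 = 127 → 7f.
Outer input = (K'⊕opad) ∥ inner = be 5c 5c 5c 5c 5c 5c ∥ 7f.
Outer hash (tag): sum = 190+92+92+92+92+92+92+127 = 869; mod 256 = 101 → 65.

65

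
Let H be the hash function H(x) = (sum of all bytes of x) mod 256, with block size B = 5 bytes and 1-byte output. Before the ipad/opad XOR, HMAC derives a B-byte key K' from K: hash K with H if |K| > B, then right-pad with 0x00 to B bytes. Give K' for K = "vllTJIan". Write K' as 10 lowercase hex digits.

0400000000

|K| = 8 > B = 5, so first hash the key.
H(K): sum = 118+108+108+84+74+73+97+110 = 772; mod 256 = 4 → 04.
Zero-pad H(K) = 04 to 5 bytes: K' = 04 00 00 00 00.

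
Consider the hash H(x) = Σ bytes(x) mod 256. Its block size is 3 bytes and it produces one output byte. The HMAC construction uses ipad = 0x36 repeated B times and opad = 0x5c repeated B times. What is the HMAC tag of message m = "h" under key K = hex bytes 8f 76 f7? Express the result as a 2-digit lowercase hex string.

ca

Key hex bytes 8f 76 f7 is exactly B = 3 bytes: K' = 8f 76 f7.
K' ⊕ ipad = b9 40 c1.  K' ⊕ opad = d3 2a ab.
Inner input = (K'⊕ipad) ∥ m = b9 40 c1 ∥ 68.
Inner hash: sum = 185+64+193+104 = 546; mod 256 = 34 → 22.
Outer input = (K'⊕opad) ∥ inner = d3 2a ab ∥ 22.
Outer hash (tag): sum = 211+42+171+34 = 458; mod 256 = 202 → ca.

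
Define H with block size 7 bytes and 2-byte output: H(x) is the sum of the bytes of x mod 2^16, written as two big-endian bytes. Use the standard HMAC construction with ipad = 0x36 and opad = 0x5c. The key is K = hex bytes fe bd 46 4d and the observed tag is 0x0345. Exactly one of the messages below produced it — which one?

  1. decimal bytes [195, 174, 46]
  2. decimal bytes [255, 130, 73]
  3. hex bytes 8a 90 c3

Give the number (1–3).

Key hex bytes fe bd 46 4d is 4 bytes ≤ B = 7; zero-pad to 7 bytes: K' = fe bd 46 4d 00 00 00.
K' ⊕ ipad = c8 8b 70 7b 36 36 36; K' ⊕ opad = a2 e1 1a 11 5c 5c 5c.
m1: inner = H(c8 8b 70 7b 36 36 36 c3 ae 2e) = 04 7f; tag = H(a2 e1 1a 11 5c 5c 5c 04 7f) = 0345 ← matches
m2: inner = H(c8 8b 70 7b 36 36 36 ff 82 49) = 04 aa; tag = H(a2 e1 1a 11 5c 5c 5c 04 aa) = 0370
m3: inner = H(c8 8b 70 7b 36 36 36 8a 90 c3) = 04 bd; tag = H(a2 e1 1a 11 5c 5c 5c 04 bd) = 0383

1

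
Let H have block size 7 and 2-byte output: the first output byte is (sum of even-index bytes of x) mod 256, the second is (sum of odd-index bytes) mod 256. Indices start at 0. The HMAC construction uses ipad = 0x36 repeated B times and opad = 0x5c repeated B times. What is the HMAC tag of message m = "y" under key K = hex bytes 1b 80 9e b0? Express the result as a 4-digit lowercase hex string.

Key hex bytes 1b 80 9e b0 is 4 bytes ≤ B = 7; zero-pad to 7 bytes: K' = 1b 80 9e b0 00 00 00.
K' ⊕ ipad = 2d b6 a8 86 36 36 36.  K' ⊕ opad = 47 dc c2 ec 5c 5c 5c.
Inner input = (K'⊕ipad) ∥ m = 2d b6 a8 86 36 36 36 ∥ 79.
Inner hash: even-index sum = 321 mod 256 = 65; odd-index sum = 491 mod 256 = 235 → 41 eb.
Outer input = (K'⊕opad) ∥ inner = 47 dc c2 ec 5c 5c 5c ∥ 41 eb.
Outer hash (tag): even-index sum = 684 mod 256 = 172; odd-index sum = 613 mod 256 = 101 → ac 65.

ac65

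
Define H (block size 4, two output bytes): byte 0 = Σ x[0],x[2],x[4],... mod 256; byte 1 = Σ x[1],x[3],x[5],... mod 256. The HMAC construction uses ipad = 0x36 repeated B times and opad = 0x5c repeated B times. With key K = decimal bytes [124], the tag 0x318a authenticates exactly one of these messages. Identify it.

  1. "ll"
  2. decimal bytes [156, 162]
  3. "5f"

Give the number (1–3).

Key decimal bytes [124] = 7c is 1 byte ≤ B = 4; zero-pad to 4 bytes: K' = 7c 00 00 00.
K' ⊕ ipad = 4a 36 36 36; K' ⊕ opad = 20 5c 5c 5c.
m1: inner = H(4a 36 36 36 6c 6c) = ec d8; tag = H(20 5c 5c 5c ec d8) = 6890
m2: inner = H(4a 36 36 36 9c a2) = 1c 0e; tag = H(20 5c 5c 5c 1c 0e) = 98c6
m3: inner = H(4a 36 36 36 35 66) = b5 d2; tag = H(20 5c 5c 5c b5 d2) = 318a ← matches

3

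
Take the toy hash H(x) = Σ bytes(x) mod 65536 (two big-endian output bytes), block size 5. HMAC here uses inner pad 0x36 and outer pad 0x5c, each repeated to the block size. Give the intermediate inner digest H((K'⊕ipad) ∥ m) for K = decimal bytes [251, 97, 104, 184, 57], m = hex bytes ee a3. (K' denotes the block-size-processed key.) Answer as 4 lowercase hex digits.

03b0

Key decimal bytes [251, 97, 104, 184, 57] = fb 61 68 b8 39 is exactly B = 5 bytes: K' = fb 61 68 b8 39.
K' ⊕ ipad = cd 57 5e 8e 0f.
Inner input = cd 57 5e 8e 0f ∥ ee a3.
Inner hash: sum = 205+87+94+142+15+238+163 = 944 → 03 b0.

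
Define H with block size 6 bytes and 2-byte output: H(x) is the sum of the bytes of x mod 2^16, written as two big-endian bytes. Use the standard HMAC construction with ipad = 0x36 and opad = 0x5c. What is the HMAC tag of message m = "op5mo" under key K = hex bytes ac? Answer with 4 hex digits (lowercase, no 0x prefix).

0357

Key hex bytes ac is 1 byte ≤ B = 6; zero-pad to 6 bytes: K' = ac 00 00 00 00 00.
K' ⊕ ipad = 9a 36 36 36 36 36.  K' ⊕ opad = f0 5c 5c 5c 5c 5c.
Inner input = (K'⊕ipad) ∥ m = 9a 36 36 36 36 36 ∥ 6f 70 35 6d 6f.
Inner hash: sum = 154+54+54+54+54+54+111+112+53+109+111 = 920 → 03 98.
Outer input = (K'⊕opad) ∥ inner = f0 5c 5c 5c 5c 5c ∥ 03 98.
Outer hash (tag): sum = 240+92+92+92+92+92+3+152 = 855 → 03 57.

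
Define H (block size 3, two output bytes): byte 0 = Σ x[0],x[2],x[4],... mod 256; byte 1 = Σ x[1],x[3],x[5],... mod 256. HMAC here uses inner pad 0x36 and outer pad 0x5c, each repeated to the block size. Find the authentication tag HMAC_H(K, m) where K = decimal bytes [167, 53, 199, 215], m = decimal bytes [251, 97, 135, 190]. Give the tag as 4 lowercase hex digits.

Key decimal bytes [167, 53, 199, 215] = a7 35 c7 d7 is 4 bytes > B = 3, so hash it first: H(key) = 6e 0c, then zero-pad to 3 bytes: K' = 6e 0c 00.
K' ⊕ ipad = 58 3a 36.  K' ⊕ opad = 32 50 5c.
Inner input = (K'⊕ipad) ∥ m = 58 3a 36 ∥ fb 61 87 be.
Inner hash: even-index sum = 429 mod 256 = 173; odd-index sum = 444 mod 256 = 188 → ad bc.
Outer input = (K'⊕opad) ∥ inner = 32 50 5c ∥ ad bc.
Outer hash (tag): even-index sum = 330 mod 256 = 74; odd-index sum = 253 mod 256 = 253 → 4a fd.

4afd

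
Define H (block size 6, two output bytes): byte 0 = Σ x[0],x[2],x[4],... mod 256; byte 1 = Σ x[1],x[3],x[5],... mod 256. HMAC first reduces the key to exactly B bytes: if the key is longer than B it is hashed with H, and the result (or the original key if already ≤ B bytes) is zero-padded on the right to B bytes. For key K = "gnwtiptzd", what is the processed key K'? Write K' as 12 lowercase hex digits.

|K| = 9 > B = 6, so first hash the key.
H(K): even-index sum = 543 mod 256 = 31; odd-index sum = 460 mod 256 = 204 → 1f cc.
Zero-pad H(K) = 1f cc to 6 bytes: K' = 1f cc 00 00 00 00.

1fcc00000000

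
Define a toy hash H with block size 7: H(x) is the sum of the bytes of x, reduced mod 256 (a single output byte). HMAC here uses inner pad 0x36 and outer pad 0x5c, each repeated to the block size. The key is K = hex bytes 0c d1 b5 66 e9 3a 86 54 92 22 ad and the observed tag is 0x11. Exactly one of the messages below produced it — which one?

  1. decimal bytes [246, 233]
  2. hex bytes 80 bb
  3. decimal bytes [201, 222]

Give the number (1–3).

2

Key hex bytes 0c d1 b5 66 e9 3a 86 54 92 22 ad is 11 bytes > B = 7, so hash it first: H(key) = 56, then zero-pad to 7 bytes: K' = 56 00 00 00 00 00 00.
K' ⊕ ipad = 60 36 36 36 36 36 36; K' ⊕ opad = 0a 5c 5c 5c 5c 5c 5c.
m1: inner = H(60 36 36 36 36 36 36 f6 e9) = 83; tag = H(0a 5c 5c 5c 5c 5c 5c 83) = b5
m2: inner = H(60 36 36 36 36 36 36 80 bb) = df; tag = H(0a 5c 5c 5c 5c 5c 5c df) = 11 ← matches
m3: inner = H(60 36 36 36 36 36 36 c9 de) = 4b; tag = H(0a 5c 5c 5c 5c 5c 5c 4b) = 7d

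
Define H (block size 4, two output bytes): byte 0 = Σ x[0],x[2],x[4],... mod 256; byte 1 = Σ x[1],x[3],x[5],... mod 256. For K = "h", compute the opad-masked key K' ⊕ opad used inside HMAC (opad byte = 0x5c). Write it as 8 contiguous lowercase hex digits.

Key "h" = 68 is 1 byte ≤ B = 4; zero-pad to 4 bytes: K' = 68 00 00 00.
XOR each byte with 0x5c: 68⊕5c=34, 00⊕5c=5c, 00⊕5c=5c, 00⊕5c=5c.

345c5c5c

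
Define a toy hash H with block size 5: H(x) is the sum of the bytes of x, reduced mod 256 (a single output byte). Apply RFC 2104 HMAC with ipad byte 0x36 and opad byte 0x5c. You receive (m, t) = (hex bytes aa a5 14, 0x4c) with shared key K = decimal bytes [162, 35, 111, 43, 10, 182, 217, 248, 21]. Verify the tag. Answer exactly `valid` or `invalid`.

Key decimal bytes [162, 35, 111, 43, 10, 182, 217, 248, 21] = a2 23 6f 2b 0a b6 d9 f8 15 is 9 bytes > B = 5, so hash it first: H(key) = 05, then zero-pad to 5 bytes: K' = 05 00 00 00 00.
K' ⊕ ipad = 33 36 36 36 36; K' ⊕ opad = 59 5c 5c 5c 5c.
Inner hash: sum = 51+54+54+54+54+170+165+20 = 622; mod 256 = 110 → 6e.
Outer hash (recomputed tag): sum = 89+92+92+92+92+110 = 567; mod 256 = 55 → 37.
Recomputed tag = 37; claimed = 4c → mismatch.

invalid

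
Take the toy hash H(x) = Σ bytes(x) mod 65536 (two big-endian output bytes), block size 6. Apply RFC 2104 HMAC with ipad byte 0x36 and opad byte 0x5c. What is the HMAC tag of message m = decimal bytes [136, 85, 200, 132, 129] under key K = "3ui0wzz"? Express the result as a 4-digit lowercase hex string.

Key "3ui0wzz" = 33 75 69 30 77 7a 7a is 7 bytes > B = 6, so hash it first: H(key) = 02 ac, then zero-pad to 6 bytes: K' = 02 ac 00 00 00 00.
K' ⊕ ipad = 34 9a 36 36 36 36.  K' ⊕ opad = 5e f0 5c 5c 5c 5c.
Inner input = (K'⊕ipad) ∥ m = 34 9a 36 36 36 36 ∥ 88 55 c8 84 81.
Inner hash: sum = 52+154+54+54+54+54+136+85+200+132+129 = 1104 → 04 50.
Outer input = (K'⊕opad) ∥ inner = 5e f0 5c 5c 5c 5c ∥ 04 50.
Outer hash (tag): sum = 94+240+92+92+92+92+4+80 = 786 → 03 12.

0312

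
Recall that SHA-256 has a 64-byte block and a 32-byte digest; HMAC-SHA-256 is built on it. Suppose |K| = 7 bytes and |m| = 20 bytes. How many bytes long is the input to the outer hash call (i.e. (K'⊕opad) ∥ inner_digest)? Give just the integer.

96

Key is 7 ≤ 64 bytes, zero-padded: |K'| = 64.
Outer input = (K'⊕opad) ∥ H(inner) → 64 + 32 = 96 bytes.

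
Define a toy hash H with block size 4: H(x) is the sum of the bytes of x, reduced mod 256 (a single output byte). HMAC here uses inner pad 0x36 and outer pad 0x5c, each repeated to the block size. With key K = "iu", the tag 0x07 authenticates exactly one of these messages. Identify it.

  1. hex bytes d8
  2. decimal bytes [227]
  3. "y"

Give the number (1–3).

Key "iu" = 69 75 is 2 bytes ≤ B = 4; zero-pad to 4 bytes: K' = 69 75 00 00.
K' ⊕ ipad = 5f 43 36 36; K' ⊕ opad = 35 29 5c 5c.
m1: inner = H(5f 43 36 36 d8) = e6; tag = H(35 29 5c 5c e6) = fc
m2: inner = H(5f 43 36 36 e3) = f1; tag = H(35 29 5c 5c f1) = 07 ← matches
m3: inner = H(5f 43 36 36 79) = 87; tag = H(35 29 5c 5c 87) = 9d

2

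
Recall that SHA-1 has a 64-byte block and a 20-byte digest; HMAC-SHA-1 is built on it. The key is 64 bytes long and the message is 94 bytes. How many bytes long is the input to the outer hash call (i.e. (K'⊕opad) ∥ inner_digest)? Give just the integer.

Key is 64 ≤ 64 bytes, zero-padded: |K'| = 64.
Outer input = (K'⊕opad) ∥ H(inner) → 64 + 20 = 84 bytes.

84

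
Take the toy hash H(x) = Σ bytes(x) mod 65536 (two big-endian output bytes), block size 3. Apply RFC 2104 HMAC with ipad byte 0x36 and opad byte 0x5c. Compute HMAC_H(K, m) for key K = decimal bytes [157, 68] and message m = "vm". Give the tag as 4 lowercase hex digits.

Key decimal bytes [157, 68] = 9d 44 is 2 bytes ≤ B = 3; zero-pad to 3 bytes: K' = 9d 44 00.
K' ⊕ ipad = ab 72 36.  K' ⊕ opad = c1 18 5c.
Inner input = (K'⊕ipad) ∥ m = ab 72 36 ∥ 76 6d.
Inner hash: sum = 171+114+54+118+109 = 566 → 02 36.
Outer input = (K'⊕opad) ∥ inner = c1 18 5c ∥ 02 36.
Outer hash (tag): sum = 193+24+92+2+54 = 365 → 01 6d.

016d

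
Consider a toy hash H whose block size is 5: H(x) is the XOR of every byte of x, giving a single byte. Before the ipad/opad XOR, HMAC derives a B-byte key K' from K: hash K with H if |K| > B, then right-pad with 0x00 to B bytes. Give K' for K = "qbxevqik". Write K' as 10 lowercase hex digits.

0b00000000

|K| = 8 > B = 5, so first hash the key.
H(K): XOR 71⊕62⊕78⊕65⊕76⊕71⊕69⊕6b = 0b.
Zero-pad H(K) = 0b to 5 bytes: K' = 0b 00 00 00 00.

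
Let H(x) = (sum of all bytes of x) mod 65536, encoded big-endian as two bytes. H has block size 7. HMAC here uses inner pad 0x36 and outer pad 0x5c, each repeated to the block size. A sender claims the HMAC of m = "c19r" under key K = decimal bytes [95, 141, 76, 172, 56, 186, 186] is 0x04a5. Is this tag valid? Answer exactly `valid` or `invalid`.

Key decimal bytes [95, 141, 76, 172, 56, 186, 186] = 5f 8d 4c ac 38 ba ba is exactly B = 7 bytes: K' = 5f 8d 4c ac 38 ba ba.
K' ⊕ ipad = 69 bb 7a 9a 0e 8c 8c; K' ⊕ opad = 03 d1 10 f0 64 e6 e6.
Inner hash: sum = 105+187+122+154+14+140+140+99+49+57+114 = 1181 → 04 9d.
Outer hash (recomputed tag): sum = 3+209+16+240+100+230+230+4+157 = 1189 → 04 a5.
Recomputed tag = 04a5; claimed = 04a5 → match.

valid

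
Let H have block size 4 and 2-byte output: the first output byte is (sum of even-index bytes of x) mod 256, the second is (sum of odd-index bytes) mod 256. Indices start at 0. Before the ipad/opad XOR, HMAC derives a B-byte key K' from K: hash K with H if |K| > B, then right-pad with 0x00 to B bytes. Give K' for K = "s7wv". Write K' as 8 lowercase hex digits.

Key "s7wv" = 73 37 77 76 is exactly B = 4 bytes: K' = 73 37 77 76.

73377776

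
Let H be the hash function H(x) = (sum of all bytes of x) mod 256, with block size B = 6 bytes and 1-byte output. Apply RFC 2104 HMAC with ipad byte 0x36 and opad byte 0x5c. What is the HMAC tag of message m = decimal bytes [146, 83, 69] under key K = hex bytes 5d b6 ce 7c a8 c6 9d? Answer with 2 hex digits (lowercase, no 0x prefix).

Key hex bytes 5d b6 ce 7c a8 c6 9d is 7 bytes > B = 6, so hash it first: H(key) = 68, then zero-pad to 6 bytes: K' = 68 00 00 00 00 00.
K' ⊕ ipad = 5e 36 36 36 36 36.  K' ⊕ opad = 34 5c 5c 5c 5c 5c.
Inner input = (K'⊕ipad) ∥ m = 5e 36 36 36 36 36 ∥ 92 53 45.
Inner hash: sum = 94+54+54+54+54+54+146+83+69 = 662; mod 256 = 150 → 96.
Outer input = (K'⊕opad) ∥ inner = 34 5c 5c 5c 5c 5c ∥ 96.
Outer hash (tag): sum = 52+92+92+92+92+92+150 = 662; mod 256 = 150 → 96.

96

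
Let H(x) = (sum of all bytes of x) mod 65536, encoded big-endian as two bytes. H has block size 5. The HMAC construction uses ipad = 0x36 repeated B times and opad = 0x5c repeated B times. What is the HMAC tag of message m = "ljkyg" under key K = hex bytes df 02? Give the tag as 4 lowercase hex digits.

02d8

Key hex bytes df 02 is 2 bytes ≤ B = 5; zero-pad to 5 bytes: K' = df 02 00 00 00.
K' ⊕ ipad = e9 34 36 36 36.  K' ⊕ opad = 83 5e 5c 5c 5c.
Inner input = (K'⊕ipad) ∥ m = e9 34 36 36 36 ∥ 6c 6a 6b 79 67.
Inner hash: sum = 233+52+54+54+54+108+106+107+121+103 = 992 → 03 e0.
Outer input = (K'⊕opad) ∥ inner = 83 5e 5c 5c 5c ∥ 03 e0.
Outer hash (tag): sum = 131+94+92+92+92+3+224 = 728 → 02 d8.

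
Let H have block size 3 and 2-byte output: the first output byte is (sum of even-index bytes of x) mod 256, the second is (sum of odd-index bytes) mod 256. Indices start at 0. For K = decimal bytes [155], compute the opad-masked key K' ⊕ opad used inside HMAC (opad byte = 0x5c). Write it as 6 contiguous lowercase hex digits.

c75c5c

Key decimal bytes [155] = 9b is 1 byte ≤ B = 3; zero-pad to 3 bytes: K' = 9b 00 00.
XOR each byte with 0x5c: 9b⊕5c=c7, 00⊕5c=5c, 00⊕5c=5c.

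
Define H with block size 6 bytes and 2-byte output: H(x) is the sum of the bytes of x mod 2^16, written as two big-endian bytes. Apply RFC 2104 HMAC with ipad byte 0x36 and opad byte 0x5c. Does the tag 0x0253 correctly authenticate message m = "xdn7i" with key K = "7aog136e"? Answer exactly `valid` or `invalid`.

valid

Key "7aog136e" = 37 61 6f 67 31 33 36 65 is 8 bytes > B = 6, so hash it first: H(key) = 02 6d, then zero-pad to 6 bytes: K' = 02 6d 00 00 00 00.
K' ⊕ ipad = 34 5b 36 36 36 36; K' ⊕ opad = 5e 31 5c 5c 5c 5c.
Inner hash: sum = 52+91+54+54+54+54+120+100+110+55+105 = 849 → 03 51.
Outer hash (recomputed tag): sum = 94+49+92+92+92+92+3+81 = 595 → 02 53.
Recomputed tag = 0253; claimed = 0253 → match.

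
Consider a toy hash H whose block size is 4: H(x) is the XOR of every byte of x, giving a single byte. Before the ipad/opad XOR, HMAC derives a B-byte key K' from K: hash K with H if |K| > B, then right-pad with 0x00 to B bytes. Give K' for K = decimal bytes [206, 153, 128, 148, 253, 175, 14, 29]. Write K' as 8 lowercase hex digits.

|K| = 8 > B = 4, so first hash the key.
H(K): XOR ce⊕99⊕80⊕94⊕fd⊕af⊕0e⊕1d = 02.
Zero-pad H(K) = 02 to 4 bytes: K' = 02 00 00 00.

02000000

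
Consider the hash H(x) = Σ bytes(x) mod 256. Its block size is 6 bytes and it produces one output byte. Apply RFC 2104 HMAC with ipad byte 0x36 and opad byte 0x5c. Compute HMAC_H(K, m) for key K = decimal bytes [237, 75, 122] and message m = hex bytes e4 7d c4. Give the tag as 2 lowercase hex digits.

6d

Key decimal bytes [237, 75, 122] = ed 4b 7a is 3 bytes ≤ B = 6; zero-pad to 6 bytes: K' = ed 4b 7a 00 00 00.
K' ⊕ ipad = db 7d 4c 36 36 36.  K' ⊕ opad = b1 17 26 5c 5c 5c.
Inner input = (K'⊕ipad) ∥ m = db 7d 4c 36 36 36 ∥ e4 7d c4.
Inner hash: sum = 219+125+76+54+54+54+228+125+196 = 1131; mod 256 = 107 → 6b.
Outer input = (K'⊕opad) ∥ inner = b1 17 26 5c 5c 5c ∥ 6b.
Outer hash (tag): sum = 177+23+38+92+92+92+107 = 621; mod 256 = 109 → 6d.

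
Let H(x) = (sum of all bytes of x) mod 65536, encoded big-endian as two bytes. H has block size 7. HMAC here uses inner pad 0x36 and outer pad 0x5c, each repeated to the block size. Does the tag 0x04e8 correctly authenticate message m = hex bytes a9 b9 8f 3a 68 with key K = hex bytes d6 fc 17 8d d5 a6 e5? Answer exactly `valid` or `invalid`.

valid

Key hex bytes d6 fc 17 8d d5 a6 e5 is exactly B = 7 bytes: K' = d6 fc 17 8d d5 a6 e5.
K' ⊕ ipad = e0 ca 21 bb e3 90 d3; K' ⊕ opad = 8a a0 4b d1 89 fa b9.
Inner hash: sum = 224+202+33+187+227+144+211+169+185+143+58+104 = 1887 → 07 5f.
Outer hash (recomputed tag): sum = 138+160+75+209+137+250+185+7+95 = 1256 → 04 e8.
Recomputed tag = 04e8; claimed = 04e8 → match.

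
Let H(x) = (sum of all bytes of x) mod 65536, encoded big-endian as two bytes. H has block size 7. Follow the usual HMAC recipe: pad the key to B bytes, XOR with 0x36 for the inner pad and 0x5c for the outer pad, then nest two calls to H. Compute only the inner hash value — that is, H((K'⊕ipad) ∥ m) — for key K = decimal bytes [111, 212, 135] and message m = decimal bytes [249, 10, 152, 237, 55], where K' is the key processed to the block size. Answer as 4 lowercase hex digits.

0583

Key decimal bytes [111, 212, 135] = 6f d4 87 is 3 bytes ≤ B = 7; zero-pad to 7 bytes: K' = 6f d4 87 00 00 00 00.
K' ⊕ ipad = 59 e2 b1 36 36 36 36.
Inner input = 59 e2 b1 36 36 36 36 ∥ f9 0a 98 ed 37.
Inner hash: sum = 89+226+177+54+54+54+54+249+10+152+237+55 = 1411 → 05 83.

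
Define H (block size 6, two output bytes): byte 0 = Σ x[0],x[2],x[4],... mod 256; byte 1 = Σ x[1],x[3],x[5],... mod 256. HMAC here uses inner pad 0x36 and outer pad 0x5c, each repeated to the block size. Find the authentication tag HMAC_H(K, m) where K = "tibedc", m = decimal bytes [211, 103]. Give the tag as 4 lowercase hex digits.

591b

Key "tibedc" = 74 69 62 65 64 63 is exactly B = 6 bytes: K' = 74 69 62 65 64 63.
K' ⊕ ipad = 42 5f 54 53 52 55.  K' ⊕ opad = 28 35 3e 39 38 3f.
Inner input = (K'⊕ipad) ∥ m = 42 5f 54 53 52 55 ∥ d3 67.
Inner hash: even-index sum = 443 mod 256 = 187; odd-index sum = 366 mod 256 = 110 → bb 6e.
Outer input = (K'⊕opad) ∥ inner = 28 35 3e 39 38 3f ∥ bb 6e.
Outer hash (tag): even-index sum = 345 mod 256 = 89; odd-index sum = 283 mod 256 = 27 → 59 1b.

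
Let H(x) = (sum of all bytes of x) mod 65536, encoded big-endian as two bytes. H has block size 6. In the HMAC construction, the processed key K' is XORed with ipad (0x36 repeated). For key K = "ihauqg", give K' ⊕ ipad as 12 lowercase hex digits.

Key "ihauqg" = 69 68 61 75 71 67 is exactly B = 6 bytes: K' = 69 68 61 75 71 67.
XOR each byte with 0x36: 69⊕36=5f, 68⊕36=5e, 61⊕36=57, 75⊕36=43, 71⊕36=47, 67⊕36=51.

5f5e57434751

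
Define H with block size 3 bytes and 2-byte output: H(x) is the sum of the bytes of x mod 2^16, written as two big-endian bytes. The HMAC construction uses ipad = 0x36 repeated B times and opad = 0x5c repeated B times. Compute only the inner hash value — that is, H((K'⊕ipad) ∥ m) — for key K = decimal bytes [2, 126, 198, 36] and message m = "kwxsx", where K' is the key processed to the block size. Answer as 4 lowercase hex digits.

Key decimal bytes [2, 126, 198, 36] = 02 7e c6 24 is 4 bytes > B = 3, so hash it first: H(key) = 01 6a, then zero-pad to 3 bytes: K' = 01 6a 00.
K' ⊕ ipad = 37 5c 36.
Inner input = 37 5c 36 ∥ 6b 77 78 73 78.
Inner hash: sum = 55+92+54+107+119+120+115+120 = 782 → 03 0e.

030e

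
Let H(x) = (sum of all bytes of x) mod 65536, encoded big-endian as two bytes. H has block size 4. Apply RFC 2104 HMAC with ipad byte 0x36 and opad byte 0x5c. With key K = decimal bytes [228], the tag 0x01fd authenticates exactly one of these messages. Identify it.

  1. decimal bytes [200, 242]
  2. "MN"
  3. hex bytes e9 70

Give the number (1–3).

Key decimal bytes [228] = e4 is 1 byte ≤ B = 4; zero-pad to 4 bytes: K' = e4 00 00 00.
K' ⊕ ipad = d2 36 36 36; K' ⊕ opad = b8 5c 5c 5c.
m1: inner = H(d2 36 36 36 c8 f2) = 03 2e; tag = H(b8 5c 5c 5c 03 2e) = 01fd ← matches
m2: inner = H(d2 36 36 36 4d 4e) = 02 0f; tag = H(b8 5c 5c 5c 02 0f) = 01dd
m3: inner = H(d2 36 36 36 e9 70) = 02 cd; tag = H(b8 5c 5c 5c 02 cd) = 029b

1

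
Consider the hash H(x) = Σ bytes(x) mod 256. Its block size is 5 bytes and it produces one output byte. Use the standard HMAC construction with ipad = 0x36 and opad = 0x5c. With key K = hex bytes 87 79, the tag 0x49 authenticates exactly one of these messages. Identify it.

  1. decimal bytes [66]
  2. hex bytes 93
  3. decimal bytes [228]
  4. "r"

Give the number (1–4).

2

Key hex bytes 87 79 is 2 bytes ≤ B = 5; zero-pad to 5 bytes: K' = 87 79 00 00 00.
K' ⊕ ipad = b1 4f 36 36 36; K' ⊕ opad = db 25 5c 5c 5c.
m1: inner = H(b1 4f 36 36 36 42) = e4; tag = H(db 25 5c 5c 5c e4) = f8
m2: inner = H(b1 4f 36 36 36 93) = 35; tag = H(db 25 5c 5c 5c 35) = 49 ← matches
m3: inner = H(b1 4f 36 36 36 e4) = 86; tag = H(db 25 5c 5c 5c 86) = 9a
m4: inner = H(b1 4f 36 36 36 72) = 14; tag = H(db 25 5c 5c 5c 14) = 28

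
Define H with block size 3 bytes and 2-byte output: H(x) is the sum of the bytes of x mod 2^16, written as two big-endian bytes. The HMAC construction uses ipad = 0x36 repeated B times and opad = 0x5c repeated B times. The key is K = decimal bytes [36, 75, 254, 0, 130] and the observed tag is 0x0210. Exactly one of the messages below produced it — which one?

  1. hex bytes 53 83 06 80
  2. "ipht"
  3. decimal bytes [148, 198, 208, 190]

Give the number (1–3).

Key decimal bytes [36, 75, 254, 0, 130] = 24 4b fe 00 82 is 5 bytes > B = 3, so hash it first: H(key) = 01 ef, then zero-pad to 3 bytes: K' = 01 ef 00.
K' ⊕ ipad = 37 d9 36; K' ⊕ opad = 5d b3 5c.
m1: inner = H(37 d9 36 53 83 06 80) = 02 a2; tag = H(5d b3 5c 02 a2) = 0210 ← matches
m2: inner = H(37 d9 36 69 70 68 74) = 02 fb; tag = H(5d b3 5c 02 fb) = 0269
m3: inner = H(37 d9 36 94 c6 d0 be) = 04 2e; tag = H(5d b3 5c 04 2e) = 019e

1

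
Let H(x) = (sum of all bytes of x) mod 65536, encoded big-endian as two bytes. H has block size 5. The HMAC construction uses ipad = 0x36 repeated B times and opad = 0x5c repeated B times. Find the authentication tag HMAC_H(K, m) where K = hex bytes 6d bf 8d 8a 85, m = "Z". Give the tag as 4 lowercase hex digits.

Key hex bytes 6d bf 8d 8a 85 is exactly B = 5 bytes: K' = 6d bf 8d 8a 85.
K' ⊕ ipad = 5b 89 bb bc b3.  K' ⊕ opad = 31 e3 d1 d6 d9.
Inner input = (K'⊕ipad) ∥ m = 5b 89 bb bc b3 ∥ 5a.
Inner hash: sum = 91+137+187+188+179+90 = 872 → 03 68.
Outer input = (K'⊕opad) ∥ inner = 31 e3 d1 d6 d9 ∥ 03 68.
Outer hash (tag): sum = 49+227+209+214+217+3+104 = 1023 → 03 ff.

03ff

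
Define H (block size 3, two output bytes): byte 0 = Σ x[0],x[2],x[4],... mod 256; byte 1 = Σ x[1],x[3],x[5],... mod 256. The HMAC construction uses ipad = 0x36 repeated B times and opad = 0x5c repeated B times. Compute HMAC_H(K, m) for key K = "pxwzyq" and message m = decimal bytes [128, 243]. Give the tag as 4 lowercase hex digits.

6dbe

Key "pxwzyq" = 70 78 77 7a 79 71 is 6 bytes > B = 3, so hash it first: H(key) = 60 63, then zero-pad to 3 bytes: K' = 60 63 00.
K' ⊕ ipad = 56 55 36.  K' ⊕ opad = 3c 3f 5c.
Inner input = (K'⊕ipad) ∥ m = 56 55 36 ∥ 80 f3.
Inner hash: even-index sum = 383 mod 256 = 127; odd-index sum = 213 mod 256 = 213 → 7f d5.
Outer input = (K'⊕opad) ∥ inner = 3c 3f 5c ∥ 7f d5.
Outer hash (tag): even-index sum = 365 mod 256 = 109; odd-index sum = 190 mod 256 = 190 → 6d be.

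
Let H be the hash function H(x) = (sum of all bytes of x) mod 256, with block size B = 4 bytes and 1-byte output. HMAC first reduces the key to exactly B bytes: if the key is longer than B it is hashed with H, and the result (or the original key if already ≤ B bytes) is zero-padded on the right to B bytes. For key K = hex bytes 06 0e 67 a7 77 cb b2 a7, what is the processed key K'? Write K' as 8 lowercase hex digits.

|K| = 8 > B = 4, so first hash the key.
H(K): sum = 6+14+103+167+119+203+178+167 = 957; mod 256 = 189 → bd.
Zero-pad H(K) = bd to 4 bytes: K' = bd 00 00 00.

bd000000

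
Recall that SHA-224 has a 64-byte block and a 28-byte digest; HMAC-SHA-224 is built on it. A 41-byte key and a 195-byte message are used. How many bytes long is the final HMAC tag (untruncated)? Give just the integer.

The tag is one SHA-224 digest: 28 bytes.

28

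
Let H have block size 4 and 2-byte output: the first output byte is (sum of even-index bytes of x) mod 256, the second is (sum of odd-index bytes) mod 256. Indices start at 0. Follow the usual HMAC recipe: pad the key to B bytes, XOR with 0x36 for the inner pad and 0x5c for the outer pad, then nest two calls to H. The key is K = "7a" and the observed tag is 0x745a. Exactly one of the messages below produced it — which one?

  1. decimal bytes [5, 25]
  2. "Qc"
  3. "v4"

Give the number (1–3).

Key "7a" = 37 61 is 2 bytes ≤ B = 4; zero-pad to 4 bytes: K' = 37 61 00 00.
K' ⊕ ipad = 01 57 36 36; K' ⊕ opad = 6b 3d 5c 5c.
m1: inner = H(01 57 36 36 05 19) = 3c a6; tag = H(6b 3d 5c 5c 3c a6) = 033f
m2: inner = H(01 57 36 36 51 63) = 88 f0; tag = H(6b 3d 5c 5c 88 f0) = 4f89
m3: inner = H(01 57 36 36 76 34) = ad c1; tag = H(6b 3d 5c 5c ad c1) = 745a ← matches

3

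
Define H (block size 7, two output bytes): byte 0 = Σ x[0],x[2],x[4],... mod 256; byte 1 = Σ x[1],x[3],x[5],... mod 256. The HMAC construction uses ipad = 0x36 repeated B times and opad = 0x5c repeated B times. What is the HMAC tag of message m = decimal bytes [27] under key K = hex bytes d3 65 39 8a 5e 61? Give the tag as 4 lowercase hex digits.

d3de

Key hex bytes d3 65 39 8a 5e 61 is 6 bytes ≤ B = 7; zero-pad to 7 bytes: K' = d3 65 39 8a 5e 61 00.
K' ⊕ ipad = e5 53 0f bc 68 57 36.  K' ⊕ opad = 8f 39 65 d6 02 3d 5c.
Inner input = (K'⊕ipad) ∥ m = e5 53 0f bc 68 57 36 ∥ 1b.
Inner hash: even-index sum = 402 mod 256 = 146; odd-index sum = 385 mod 256 = 129 → 92 81.
Outer input = (K'⊕opad) ∥ inner = 8f 39 65 d6 02 3d 5c ∥ 92 81.
Outer hash (tag): even-index sum = 467 mod 256 = 211; odd-index sum = 478 mod 256 = 222 → d3 de.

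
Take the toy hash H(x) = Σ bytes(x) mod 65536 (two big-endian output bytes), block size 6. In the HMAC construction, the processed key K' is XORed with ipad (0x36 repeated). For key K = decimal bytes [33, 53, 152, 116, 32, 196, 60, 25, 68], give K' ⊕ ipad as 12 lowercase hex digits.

Key decimal bytes [33, 53, 152, 116, 32, 196, 60, 25, 68] = 21 35 98 74 20 c4 3c 19 44 is 9 bytes > B = 6, so hash it first: H(key) = 02 df, then zero-pad to 6 bytes: K' = 02 df 00 00 00 00.
XOR each byte with 0x36: 02⊕36=34, df⊕36=e9, 00⊕36=36, 00⊕36=36, 00⊕36=36, 00⊕36=36.

34e936363636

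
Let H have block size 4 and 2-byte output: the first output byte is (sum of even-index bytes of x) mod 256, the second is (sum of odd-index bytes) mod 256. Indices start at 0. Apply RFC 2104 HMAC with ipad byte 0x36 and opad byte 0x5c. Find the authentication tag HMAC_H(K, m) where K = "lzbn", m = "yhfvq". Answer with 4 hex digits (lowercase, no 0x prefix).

6cda

Key "lzbn" = 6c 7a 62 6e is exactly B = 4 bytes: K' = 6c 7a 62 6e.
K' ⊕ ipad = 5a 4c 54 58.  K' ⊕ opad = 30 26 3e 32.
Inner input = (K'⊕ipad) ∥ m = 5a 4c 54 58 ∥ 79 68 66 76 71.
Inner hash: even-index sum = 510 mod 256 = 254; odd-index sum = 386 mod 256 = 130 → fe 82.
Outer input = (K'⊕opad) ∥ inner = 30 26 3e 32 ∥ fe 82.
Outer hash (tag): even-index sum = 364 mod 256 = 108; odd-index sum = 218 mod 256 = 218 → 6c da.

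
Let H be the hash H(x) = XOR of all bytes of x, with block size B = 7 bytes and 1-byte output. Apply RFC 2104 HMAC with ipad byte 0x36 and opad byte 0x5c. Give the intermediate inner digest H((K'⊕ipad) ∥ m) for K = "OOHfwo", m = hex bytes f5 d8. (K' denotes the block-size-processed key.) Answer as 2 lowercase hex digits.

2d

Key "OOHfwo" = 4f 4f 48 66 77 6f is 6 bytes ≤ B = 7; zero-pad to 7 bytes: K' = 4f 4f 48 66 77 6f 00.
K' ⊕ ipad = 79 79 7e 50 41 59 36.
Inner input = 79 79 7e 50 41 59 36 ∥ f5 d8.
Inner hash: XOR 79⊕79⊕7e⊕50⊕41⊕59⊕36⊕f5⊕d8 = 2d.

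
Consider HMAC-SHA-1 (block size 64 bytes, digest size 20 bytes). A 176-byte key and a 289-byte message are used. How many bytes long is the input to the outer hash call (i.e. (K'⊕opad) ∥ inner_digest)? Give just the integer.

84

Key is 176 > 64 bytes, so it is hashed to 20 bytes then zero-padded to 64: |K'| = 64.
Outer input = (K'⊕opad) ∥ H(inner) → 64 + 20 = 84 bytes.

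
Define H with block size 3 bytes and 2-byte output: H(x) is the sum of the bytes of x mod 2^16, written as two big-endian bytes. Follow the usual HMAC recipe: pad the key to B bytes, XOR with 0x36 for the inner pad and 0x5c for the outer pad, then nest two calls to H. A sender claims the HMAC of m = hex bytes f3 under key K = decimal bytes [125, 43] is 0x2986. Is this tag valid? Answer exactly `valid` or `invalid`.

invalid

Key decimal bytes [125, 43] = 7d 2b is 2 bytes ≤ B = 3; zero-pad to 3 bytes: K' = 7d 2b 00.
K' ⊕ ipad = 4b 1d 36; K' ⊕ opad = 21 77 5c.
Inner hash: sum = 75+29+54+243 = 401 → 01 91.
Outer hash (recomputed tag): sum = 33+119+92+1+145 = 390 → 01 86.
Recomputed tag = 0186; claimed = 2986 → mismatch.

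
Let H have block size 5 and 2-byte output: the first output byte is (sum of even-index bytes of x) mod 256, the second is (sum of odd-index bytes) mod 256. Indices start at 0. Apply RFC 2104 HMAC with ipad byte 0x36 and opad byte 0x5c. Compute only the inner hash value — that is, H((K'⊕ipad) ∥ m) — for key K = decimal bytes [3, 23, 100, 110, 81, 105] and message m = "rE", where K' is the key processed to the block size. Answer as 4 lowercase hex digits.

3f80

Key decimal bytes [3, 23, 100, 110, 81, 105] = 03 17 64 6e 51 69 is 6 bytes > B = 5, so hash it first: H(key) = b8 ee, then zero-pad to 5 bytes: K' = b8 ee 00 00 00.
K' ⊕ ipad = 8e d8 36 36 36.
Inner input = 8e d8 36 36 36 ∥ 72 45.
Inner hash: even-index sum = 319 mod 256 = 63; odd-index sum = 384 mod 256 = 128 → 3f 80.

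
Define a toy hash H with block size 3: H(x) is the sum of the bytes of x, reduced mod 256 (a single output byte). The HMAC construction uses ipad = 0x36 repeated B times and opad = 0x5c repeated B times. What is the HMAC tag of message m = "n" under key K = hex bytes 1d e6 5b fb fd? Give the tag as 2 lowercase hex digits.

Key hex bytes 1d e6 5b fb fd is 5 bytes > B = 3, so hash it first: H(key) = 56, then zero-pad to 3 bytes: K' = 56 00 00.
K' ⊕ ipad = 60 36 36.  K' ⊕ opad = 0a 5c 5c.
Inner input = (K'⊕ipad) ∥ m = 60 36 36 ∥ 6e.
Inner hash: sum = 96+54+54+110 = 314; mod 256 = 58 → 3a.
Outer input = (K'⊕opad) ∥ inner = 0a 5c 5c ∥ 3a.
Outer hash (tag): sum = 10+92+92+58 = 252 → fc.

fc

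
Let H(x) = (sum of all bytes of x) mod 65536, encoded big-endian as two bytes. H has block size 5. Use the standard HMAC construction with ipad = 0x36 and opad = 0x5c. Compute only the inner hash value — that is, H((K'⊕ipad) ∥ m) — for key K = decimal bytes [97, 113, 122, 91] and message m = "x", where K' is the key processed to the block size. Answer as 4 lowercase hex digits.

0205

Key decimal bytes [97, 113, 122, 91] = 61 71 7a 5b is 4 bytes ≤ B = 5; zero-pad to 5 bytes: K' = 61 71 7a 5b 00.
K' ⊕ ipad = 57 47 4c 6d 36.
Inner input = 57 47 4c 6d 36 ∥ 78.
Inner hash: sum = 87+71+76+109+54+120 = 517 → 02 05.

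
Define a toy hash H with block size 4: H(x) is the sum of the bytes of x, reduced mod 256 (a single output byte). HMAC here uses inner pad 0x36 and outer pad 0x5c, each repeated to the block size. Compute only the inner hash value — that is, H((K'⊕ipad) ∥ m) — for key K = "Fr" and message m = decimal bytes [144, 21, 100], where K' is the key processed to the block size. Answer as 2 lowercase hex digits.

29

Key "Fr" = 46 72 is 2 bytes ≤ B = 4; zero-pad to 4 bytes: K' = 46 72 00 00.
K' ⊕ ipad = 70 44 36 36.
Inner input = 70 44 36 36 ∥ 90 15 64.
Inner hash: sum = 112+68+54+54+144+21+100 = 553; mod 256 = 41 → 29.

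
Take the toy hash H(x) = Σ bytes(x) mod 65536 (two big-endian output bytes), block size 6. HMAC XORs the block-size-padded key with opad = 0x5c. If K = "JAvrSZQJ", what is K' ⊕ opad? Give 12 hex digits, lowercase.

5ee75c5c5c5c

Key "JAvrSZQJ" = 4a 41 76 72 53 5a 51 4a is 8 bytes > B = 6, so hash it first: H(key) = 02 bb, then zero-pad to 6 bytes: K' = 02 bb 00 00 00 00.
XOR each byte with 0x5c: 02⊕5c=5e, bb⊕5c=e7, 00⊕5c=5c, 00⊕5c=5c, 00⊕5c=5c, 00⊕5c=5c.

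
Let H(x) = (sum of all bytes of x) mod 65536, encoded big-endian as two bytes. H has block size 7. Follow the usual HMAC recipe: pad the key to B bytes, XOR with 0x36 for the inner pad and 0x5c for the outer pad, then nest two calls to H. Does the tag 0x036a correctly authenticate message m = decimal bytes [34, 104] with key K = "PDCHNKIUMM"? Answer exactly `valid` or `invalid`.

Key "PDCHNKIUMM" = 50 44 43 48 4e 4b 49 55 4d 4d is 10 bytes > B = 7, so hash it first: H(key) = 02 f0, then zero-pad to 7 bytes: K' = 02 f0 00 00 00 00 00.
K' ⊕ ipad = 34 c6 36 36 36 36 36; K' ⊕ opad = 5e ac 5c 5c 5c 5c 5c.
Inner hash: sum = 52+198+54+54+54+54+54+34+104 = 658 → 02 92.
Outer hash (recomputed tag): sum = 94+172+92+92+92+92+92+2+146 = 874 → 03 6a.
Recomputed tag = 036a; claimed = 036a → match.

valid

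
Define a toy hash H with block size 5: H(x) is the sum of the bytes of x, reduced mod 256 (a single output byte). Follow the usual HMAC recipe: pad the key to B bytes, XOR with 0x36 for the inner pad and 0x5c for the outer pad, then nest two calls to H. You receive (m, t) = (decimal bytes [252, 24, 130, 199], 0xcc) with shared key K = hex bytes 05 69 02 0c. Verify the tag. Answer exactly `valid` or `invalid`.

Key hex bytes 05 69 02 0c is 4 bytes ≤ B = 5; zero-pad to 5 bytes: K' = 05 69 02 0c 00.
K' ⊕ ipad = 33 5f 34 3a 36; K' ⊕ opad = 59 35 5e 50 5c.
Inner hash: sum = 51+95+52+58+54+252+24+130+199 = 915; mod 256 = 147 → 93.
Outer hash (recomputed tag): sum = 89+53+94+80+92+147 = 555; mod 256 = 43 → 2b.
Recomputed tag = 2b; claimed = cc → mismatch.

invalid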